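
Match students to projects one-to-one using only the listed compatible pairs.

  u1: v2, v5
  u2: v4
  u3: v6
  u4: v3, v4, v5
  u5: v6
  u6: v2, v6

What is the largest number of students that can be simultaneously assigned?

Unit-capacity flow: source→left, listed edges, right→sink; max matching = max flow.
Augmenting path u1→v2 (+1); matched 1.
Augmenting path u2→v4 (+1); matched 2.
Augmenting path u3→v6 (+1); matched 3.
Augmenting path u4→v3 (+1); matched 4.
Augmenting path u6→v2→u1→v5 (+1); matched 5.
No augmenting path remains; maximum matching = 5.
König certificate: {u1, u2, u4, u6, v6} is a vertex cover of size 5 (every listed pair touches it), so no matching can be larger.

5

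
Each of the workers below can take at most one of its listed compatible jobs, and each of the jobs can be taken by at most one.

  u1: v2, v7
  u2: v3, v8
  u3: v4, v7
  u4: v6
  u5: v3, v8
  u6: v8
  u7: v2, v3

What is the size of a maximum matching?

6

Unit-capacity flow: source→left, listed edges, right→sink; max matching = max flow.
Augmenting path u1→v2 (+1); matched 1.
Augmenting path u2→v3 (+1); matched 2.
Augmenting path u3→v4 (+1); matched 3.
Augmenting path u4→v6 (+1); matched 4.
Augmenting path u5→v8 (+1); matched 5.
Augmenting path u7→v2→u1→v7 (+1); matched 6.
No augmenting path remains; maximum matching = 6.
König certificate: {u1, u3, u4, u7, v3, v8} is a vertex cover of size 6 (every listed pair touches it), so no matching can be larger.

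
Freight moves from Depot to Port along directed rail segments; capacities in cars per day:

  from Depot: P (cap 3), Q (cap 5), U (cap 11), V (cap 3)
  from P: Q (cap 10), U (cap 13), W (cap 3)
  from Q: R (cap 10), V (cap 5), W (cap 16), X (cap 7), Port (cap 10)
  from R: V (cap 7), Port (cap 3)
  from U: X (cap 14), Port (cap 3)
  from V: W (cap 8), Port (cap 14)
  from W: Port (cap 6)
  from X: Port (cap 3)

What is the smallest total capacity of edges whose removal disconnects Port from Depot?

17

Augment Depot→Q→Port: bottleneck 5, flow now 5.
Augment Depot→U→Port: bottleneck 3, flow now 8.
Augment Depot→V→Port: bottleneck 3, flow now 11.
Augment Depot→P→Q→Port: bottleneck 3, flow now 14.
Augment Depot→U→X→Port: bottleneck 3, flow now 17.
No augmenting path remains; maximum flow = 17.
By max-flow min-cut, the minimum cut capacity equals the max flow.
In the residual graph, reachable from Depot: {Depot, U, X}.
Min-cut edges: Depot→P (3), Depot→Q (5), Depot→V (3), U→Port (3), X→Port (3); capacity 3 + 5 + 3 + 3 + 3 = 17.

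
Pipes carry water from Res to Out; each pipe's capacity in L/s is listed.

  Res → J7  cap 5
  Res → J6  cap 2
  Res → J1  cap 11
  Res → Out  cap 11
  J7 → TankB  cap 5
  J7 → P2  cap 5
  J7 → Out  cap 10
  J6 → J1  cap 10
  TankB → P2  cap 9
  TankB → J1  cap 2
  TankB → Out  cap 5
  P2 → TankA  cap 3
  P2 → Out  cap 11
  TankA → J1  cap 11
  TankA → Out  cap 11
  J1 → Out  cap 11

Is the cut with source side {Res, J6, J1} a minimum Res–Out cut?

Given cut capacity: 5 + 11 + 11 = 27.
Augment Res→Out: bottleneck 11, flow now 11.
Augment Res→J7→Out: bottleneck 5, flow now 16.
Augment Res→J1→Out: bottleneck 11, flow now 27.
No augmenting path remains; maximum flow = 27.
Cut capacity 27 equals the max flow, so it is a minimum cut.

Yes — it is a minimum cut (capacity 27).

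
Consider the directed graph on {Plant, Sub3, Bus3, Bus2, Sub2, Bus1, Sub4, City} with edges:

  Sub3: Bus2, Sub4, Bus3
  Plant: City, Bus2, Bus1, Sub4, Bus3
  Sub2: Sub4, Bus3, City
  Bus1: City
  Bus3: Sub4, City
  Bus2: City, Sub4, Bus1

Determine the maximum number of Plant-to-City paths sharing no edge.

Assign every edge capacity 1; by Menger, the answer equals the max flow.
Path Plant→City (+1); total 1.
Path Plant→Bus3→City (+1); total 2.
Path Plant→Bus2→City (+1); total 3.
Path Plant→Bus1→City (+1); total 4.
No residual Plant→City path; max flow = 4.
Certifying cut of size 4: {Plant→Bus1, Plant→Bus2, Plant→Bus3, Plant→City}.

4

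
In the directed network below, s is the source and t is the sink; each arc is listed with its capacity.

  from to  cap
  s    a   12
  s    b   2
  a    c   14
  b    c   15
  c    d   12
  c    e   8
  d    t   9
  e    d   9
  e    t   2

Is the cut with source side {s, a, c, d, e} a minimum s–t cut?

Given cut capacity: 2 + 9 + 2 = 13.
Augment s→a→c→d→t: bottleneck 9, flow now 9.
Augment s→a→c→e→t: bottleneck 2, flow now 11.
No augmenting path remains; maximum flow = 11.
In the residual graph, reachable from s: {s, a, b, c, d, e}.
Min-cut edges: d→t (9), e→t (2); capacity 9 + 2 = 11.
Cut capacity 13 exceeds the max flow 11, so it is not minimum.

No — its capacity is 13, but the minimum cut has capacity 11.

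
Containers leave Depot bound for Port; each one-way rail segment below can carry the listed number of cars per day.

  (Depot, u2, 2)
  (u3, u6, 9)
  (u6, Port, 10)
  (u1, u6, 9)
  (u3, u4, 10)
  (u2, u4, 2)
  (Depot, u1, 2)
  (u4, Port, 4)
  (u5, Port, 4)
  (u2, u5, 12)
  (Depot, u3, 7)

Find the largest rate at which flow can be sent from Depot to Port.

11

Augment Depot→u1→u6→Port: bottleneck 2, flow now 2.
Augment Depot→u2→u4→Port: bottleneck 2, flow now 4.
Augment Depot→u3→u4→Port: bottleneck 2, flow now 6.
Augment Depot→u3→u6→Port: bottleneck 5, flow now 11.
No augmenting path remains; maximum flow = 11.
In the residual graph, reachable from Depot: {Depot}.
Min-cut edges: Depot→u1 (2), Depot→u2 (2), Depot→u3 (7); capacity 2 + 2 + 7 = 11.
This cut is saturated, so no flow can exceed 11.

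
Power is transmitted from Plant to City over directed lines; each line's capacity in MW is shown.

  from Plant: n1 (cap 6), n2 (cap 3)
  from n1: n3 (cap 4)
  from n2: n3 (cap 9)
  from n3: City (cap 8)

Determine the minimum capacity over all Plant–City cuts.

7

Augment Plant→n1→n3→City: bottleneck 4, flow now 4.
Augment Plant→n2→n3→City: bottleneck 3, flow now 7.
No augmenting path remains; maximum flow = 7.
By max-flow min-cut, the minimum cut capacity equals the max flow.
In the residual graph, reachable from Plant: {Plant, n1}.
Min-cut edges: Plant→n2 (3), n1→n3 (4); capacity 3 + 4 = 7.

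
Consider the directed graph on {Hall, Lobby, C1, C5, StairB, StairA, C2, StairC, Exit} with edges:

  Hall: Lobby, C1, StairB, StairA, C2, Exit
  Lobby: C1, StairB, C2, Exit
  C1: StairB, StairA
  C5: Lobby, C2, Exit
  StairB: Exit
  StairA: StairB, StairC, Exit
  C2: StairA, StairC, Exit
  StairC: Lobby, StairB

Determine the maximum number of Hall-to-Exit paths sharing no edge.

5

Assign every edge capacity 1; by Menger, the answer equals the max flow.
Path Hall→Exit (+1); total 1.
Path Hall→Lobby→Exit (+1); total 2.
Path Hall→StairB→Exit (+1); total 3.
Path Hall→StairA→Exit (+1); total 4.
Path Hall→C2→Exit (+1); total 5.
No residual Hall→Exit path; max flow = 5.
Certifying cut of size 5: {C2→Exit, Hall→Exit, Lobby→Exit, StairA→Exit, StairB→Exit}.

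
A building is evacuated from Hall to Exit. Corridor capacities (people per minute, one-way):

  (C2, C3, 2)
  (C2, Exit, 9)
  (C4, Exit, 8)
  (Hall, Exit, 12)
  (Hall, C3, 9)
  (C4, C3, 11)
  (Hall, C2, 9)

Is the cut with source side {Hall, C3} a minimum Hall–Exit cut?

Yes — it is a minimum cut (capacity 21).

Given cut capacity: 9 + 12 = 21.
Augment Hall→Exit: bottleneck 12, flow now 12.
Augment Hall→C2→Exit: bottleneck 9, flow now 21.
No augmenting path remains; maximum flow = 21.
Cut capacity 21 equals the max flow, so it is a minimum cut.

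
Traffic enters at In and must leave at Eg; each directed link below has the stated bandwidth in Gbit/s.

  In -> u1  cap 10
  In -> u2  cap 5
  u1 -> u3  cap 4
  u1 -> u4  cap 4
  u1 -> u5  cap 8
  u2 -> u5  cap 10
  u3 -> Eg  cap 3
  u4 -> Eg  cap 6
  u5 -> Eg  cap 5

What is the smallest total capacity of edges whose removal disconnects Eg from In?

Augment In→u1→u3→Eg: bottleneck 3, flow now 3.
Augment In→u1→u4→Eg: bottleneck 4, flow now 7.
Augment In→u1→u5→Eg: bottleneck 3, flow now 10.
Augment In→u2→u5→Eg: bottleneck 2, flow now 12.
No augmenting path remains; maximum flow = 12.
By max-flow min-cut, the minimum cut capacity equals the max flow.
In the residual graph, reachable from In: {In, u1, u2, u3, u5}.
Min-cut edges: u1→u4 (4), u3→Eg (3), u5→Eg (5); capacity 4 + 3 + 5 = 12.

12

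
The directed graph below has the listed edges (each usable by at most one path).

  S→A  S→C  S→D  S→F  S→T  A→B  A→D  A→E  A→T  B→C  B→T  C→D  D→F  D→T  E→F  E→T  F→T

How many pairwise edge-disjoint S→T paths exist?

Assign every edge capacity 1; by Menger, the answer equals the max flow.
Path S→T (+1); total 1.
Path S→A→T (+1); total 2.
Path S→D→T (+1); total 3.
Path S→F→T (+1); total 4.
No residual S→T path; max flow = 4.
Certifying cut of size 4: {D→T, F→T, S→A, S→T}.

4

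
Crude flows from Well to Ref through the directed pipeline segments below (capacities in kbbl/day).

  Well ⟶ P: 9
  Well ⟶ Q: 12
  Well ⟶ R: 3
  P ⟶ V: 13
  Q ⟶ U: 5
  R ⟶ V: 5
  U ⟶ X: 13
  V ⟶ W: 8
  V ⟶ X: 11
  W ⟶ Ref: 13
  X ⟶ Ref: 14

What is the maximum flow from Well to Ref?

Augment Well→P→V→W→Ref: bottleneck 8, flow now 8.
Augment Well→P→V→X→Ref: bottleneck 1, flow now 9.
Augment Well→Q→U→X→Ref: bottleneck 5, flow now 14.
Augment Well→R→V→X→Ref: bottleneck 3, flow now 17.
No augmenting path remains; maximum flow = 17.
In the residual graph, reachable from Well: {Well, Q}.
Min-cut edges: Well→P (9), Well→R (3), Q→U (5); capacity 9 + 3 + 5 = 17.
This cut is saturated, so no flow can exceed 17.

17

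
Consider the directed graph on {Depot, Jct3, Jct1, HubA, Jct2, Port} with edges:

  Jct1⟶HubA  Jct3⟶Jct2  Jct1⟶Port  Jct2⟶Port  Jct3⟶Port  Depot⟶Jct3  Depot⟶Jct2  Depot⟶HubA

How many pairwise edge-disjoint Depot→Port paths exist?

2

Assign every edge capacity 1; by Menger, the answer equals the max flow.
Path Depot→Jct3→Port (+1); total 1.
Path Depot→Jct2→Port (+1); total 2.
No residual Depot→Port path; max flow = 2.
Certifying cut of size 2: {Depot→Jct2, Depot→Jct3}.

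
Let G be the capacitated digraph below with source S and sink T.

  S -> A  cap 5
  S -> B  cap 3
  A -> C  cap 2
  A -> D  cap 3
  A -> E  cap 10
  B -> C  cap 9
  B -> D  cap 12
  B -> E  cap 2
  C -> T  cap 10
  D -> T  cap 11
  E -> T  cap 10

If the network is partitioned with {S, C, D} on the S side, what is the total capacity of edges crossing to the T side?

29

Edges leaving {S, C, D}: S→A (5), S→B (3), C→T (10), D→T (11).
Cut capacity = 5 + 3 + 10 + 11 = 29.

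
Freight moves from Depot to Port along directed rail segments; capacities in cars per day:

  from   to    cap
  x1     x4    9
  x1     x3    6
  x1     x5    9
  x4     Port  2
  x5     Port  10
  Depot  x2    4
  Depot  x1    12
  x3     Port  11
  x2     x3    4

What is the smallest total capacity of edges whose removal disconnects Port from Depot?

16

Augment Depot→x1→x3→Port: bottleneck 6, flow now 6.
Augment Depot→x1→x4→Port: bottleneck 2, flow now 8.
Augment Depot→x1→x5→Port: bottleneck 4, flow now 12.
Augment Depot→x2→x3→Port: bottleneck 4, flow now 16.
No augmenting path remains; maximum flow = 16.
By max-flow min-cut, the minimum cut capacity equals the max flow.
In the residual graph, reachable from Depot: {Depot}.
Min-cut edges: Depot→x1 (12), Depot→x2 (4); capacity 12 + 4 = 16.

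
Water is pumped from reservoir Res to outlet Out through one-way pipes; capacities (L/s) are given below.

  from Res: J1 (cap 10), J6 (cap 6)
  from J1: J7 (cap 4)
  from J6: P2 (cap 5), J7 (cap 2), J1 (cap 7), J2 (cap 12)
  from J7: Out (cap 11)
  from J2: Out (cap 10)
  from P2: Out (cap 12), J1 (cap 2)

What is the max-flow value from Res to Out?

Augment Res→J1→J7→Out: bottleneck 4, flow now 4.
Augment Res→J6→J7→Out: bottleneck 2, flow now 6.
Augment Res→J6→J2→Out: bottleneck 4, flow now 10.
No augmenting path remains; maximum flow = 10.
In the residual graph, reachable from Res: {Res, J1}.
Min-cut edges: Res→J6 (6), J1→J7 (4); capacity 6 + 4 = 10.
This cut is saturated, so no flow can exceed 10.

10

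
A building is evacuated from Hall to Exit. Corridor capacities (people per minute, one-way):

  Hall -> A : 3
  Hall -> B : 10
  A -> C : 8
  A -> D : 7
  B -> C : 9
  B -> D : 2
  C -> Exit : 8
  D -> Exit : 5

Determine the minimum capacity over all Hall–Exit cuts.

13

Augment Hall→A→C→Exit: bottleneck 3, flow now 3.
Augment Hall→B→C→Exit: bottleneck 5, flow now 8.
Augment Hall→B→D→Exit: bottleneck 2, flow now 10.
Augment Hall→B→C→A→D→Exit: bottleneck 3, flow now 13. (uses reverse residual edge)
No augmenting path remains; maximum flow = 13.
By max-flow min-cut, the minimum cut capacity equals the max flow.
In the residual graph, reachable from Hall: {Hall}.
Min-cut edges: Hall→A (3), Hall→B (10); capacity 3 + 10 = 13.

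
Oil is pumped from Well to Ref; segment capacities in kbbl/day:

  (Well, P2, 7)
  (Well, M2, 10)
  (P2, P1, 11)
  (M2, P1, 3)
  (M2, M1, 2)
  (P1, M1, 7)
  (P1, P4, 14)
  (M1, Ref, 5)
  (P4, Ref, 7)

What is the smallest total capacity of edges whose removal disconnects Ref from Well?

12

Augment Well→M2→M1→Ref: bottleneck 2, flow now 2.
Augment Well→P2→P1→M1→Ref: bottleneck 3, flow now 5.
Augment Well→P2→P1→P4→Ref: bottleneck 4, flow now 9.
Augment Well→M2→P1→P4→Ref: bottleneck 3, flow now 12.
No augmenting path remains; maximum flow = 12.
By max-flow min-cut, the minimum cut capacity equals the max flow.
In the residual graph, reachable from Well: {Well, M2}.
Min-cut edges: Well→P2 (7), M2→P1 (3), M2→M1 (2); capacity 7 + 3 + 2 = 12.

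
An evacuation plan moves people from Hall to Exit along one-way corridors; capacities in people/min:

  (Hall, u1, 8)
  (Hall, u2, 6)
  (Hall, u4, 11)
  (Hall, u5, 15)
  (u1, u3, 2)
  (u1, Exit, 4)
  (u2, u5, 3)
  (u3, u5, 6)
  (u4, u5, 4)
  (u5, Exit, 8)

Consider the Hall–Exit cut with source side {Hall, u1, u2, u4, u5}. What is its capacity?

14

Edges leaving {Hall, u1, u2, u4, u5}: u1→u3 (2), u1→Exit (4), u5→Exit (8).
Cut capacity = 2 + 4 + 8 = 14.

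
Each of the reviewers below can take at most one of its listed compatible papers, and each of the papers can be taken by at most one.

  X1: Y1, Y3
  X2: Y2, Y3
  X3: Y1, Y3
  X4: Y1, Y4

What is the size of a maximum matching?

4

Unit-capacity flow: source→left, listed edges, right→sink; max matching = max flow.
Augmenting path X1→Y1 (+1); matched 1.
Augmenting path X2→Y2 (+1); matched 2.
Augmenting path X3→Y3 (+1); matched 3.
Augmenting path X4→Y4 (+1); matched 4.
No augmenting path remains; maximum matching = 4.
König certificate: {X1, X2, X3, X4} is a vertex cover of size 4 (every listed pair touches it), so no matching can be larger.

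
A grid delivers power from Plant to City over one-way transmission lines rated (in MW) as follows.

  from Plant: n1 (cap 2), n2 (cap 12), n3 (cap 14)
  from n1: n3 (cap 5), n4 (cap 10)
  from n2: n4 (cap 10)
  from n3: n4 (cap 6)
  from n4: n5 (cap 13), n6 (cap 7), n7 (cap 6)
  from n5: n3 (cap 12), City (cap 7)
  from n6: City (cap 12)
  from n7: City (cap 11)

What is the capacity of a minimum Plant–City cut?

18

Augment Plant→n1→n4→n5→City: bottleneck 2, flow now 2.
Augment Plant→n2→n4→n5→City: bottleneck 5, flow now 7.
Augment Plant→n2→n4→n6→City: bottleneck 5, flow now 12.
Augment Plant→n3→n4→n6→City: bottleneck 2, flow now 14.
Augment Plant→n3→n4→n7→City: bottleneck 4, flow now 18.
No augmenting path remains; maximum flow = 18.
By max-flow min-cut, the minimum cut capacity equals the max flow.
In the residual graph, reachable from Plant: {Plant, n2, n3}.
Min-cut edges: Plant→n1 (2), n2→n4 (10), n3→n4 (6); capacity 2 + 10 + 6 = 18.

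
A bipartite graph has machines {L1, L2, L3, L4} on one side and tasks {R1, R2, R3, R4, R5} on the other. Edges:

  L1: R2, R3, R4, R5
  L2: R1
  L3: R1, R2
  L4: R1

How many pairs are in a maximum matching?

Unit-capacity flow: source→left, listed edges, right→sink; max matching = max flow.
Augmenting path L1→R2 (+1); matched 1.
Augmenting path L2→R1 (+1); matched 2.
Augmenting path L3→R2→L1→R3 (+1); matched 3.
No augmenting path remains; maximum matching = 3.
König certificate: {L1, L3, R1} is a vertex cover of size 3 (every listed pair touches it), so no matching can be larger.

3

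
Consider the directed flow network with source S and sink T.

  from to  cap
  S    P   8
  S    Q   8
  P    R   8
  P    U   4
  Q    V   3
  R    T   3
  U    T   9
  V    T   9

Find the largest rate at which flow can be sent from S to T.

Augment S→P→R→T: bottleneck 3, flow now 3.
Augment S→P→U→T: bottleneck 4, flow now 7.
Augment S→Q→V→T: bottleneck 3, flow now 10.
No augmenting path remains; maximum flow = 10.
In the residual graph, reachable from S: {S, P, Q, R}.
Min-cut edges: P→U (4), Q→V (3), R→T (3); capacity 4 + 3 + 3 = 10.
This cut is saturated, so no flow can exceed 10.

10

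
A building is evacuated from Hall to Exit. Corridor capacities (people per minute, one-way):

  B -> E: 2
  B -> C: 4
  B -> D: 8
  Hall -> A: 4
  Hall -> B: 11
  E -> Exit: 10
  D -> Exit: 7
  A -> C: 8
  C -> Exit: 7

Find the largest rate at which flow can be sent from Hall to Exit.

15

Augment Hall→A→C→Exit: bottleneck 4, flow now 4.
Augment Hall→B→C→Exit: bottleneck 3, flow now 7.
Augment Hall→B→D→Exit: bottleneck 7, flow now 14.
Augment Hall→B→E→Exit: bottleneck 1, flow now 15.
No augmenting path remains; maximum flow = 15.
In the residual graph, reachable from Hall: {Hall}.
Min-cut edges: Hall→A (4), Hall→B (11); capacity 4 + 11 = 15.
This cut is saturated, so no flow can exceed 15.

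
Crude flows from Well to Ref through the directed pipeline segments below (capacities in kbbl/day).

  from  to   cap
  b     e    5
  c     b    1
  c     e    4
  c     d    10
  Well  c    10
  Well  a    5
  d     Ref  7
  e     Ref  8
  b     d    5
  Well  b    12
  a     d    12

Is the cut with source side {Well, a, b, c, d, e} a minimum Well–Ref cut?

Yes — it is a minimum cut (capacity 15).

Given cut capacity: 7 + 8 = 15.
Augment Well→a→d→Ref: bottleneck 5, flow now 5.
Augment Well→b→d→Ref: bottleneck 2, flow now 7.
Augment Well→b→e→Ref: bottleneck 5, flow now 12.
Augment Well→c→e→Ref: bottleneck 3, flow now 15.
No augmenting path remains; maximum flow = 15.
Cut capacity 15 equals the max flow, so it is a minimum cut.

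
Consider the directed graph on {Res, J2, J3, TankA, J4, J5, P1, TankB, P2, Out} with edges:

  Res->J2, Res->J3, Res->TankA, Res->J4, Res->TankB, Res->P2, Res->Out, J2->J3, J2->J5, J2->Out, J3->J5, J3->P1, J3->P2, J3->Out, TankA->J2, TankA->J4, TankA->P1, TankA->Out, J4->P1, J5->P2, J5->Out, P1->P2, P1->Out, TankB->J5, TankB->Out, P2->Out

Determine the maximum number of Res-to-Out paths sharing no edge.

Assign every edge capacity 1; by Menger, the answer equals the max flow.
Path Res→Out (+1); total 1.
Path Res→J2→Out (+1); total 2.
Path Res→J3→Out (+1); total 3.
Path Res→TankA→Out (+1); total 4.
Path Res→TankB→Out (+1); total 5.
Path Res→P2→Out (+1); total 6.
Path Res→J4→P1→Out (+1); total 7.
No residual Res→Out path; max flow = 7.
Certifying cut of size 7: {Res→J2, Res→J3, Res→J4, Res→Out, Res→P2, Res→TankA, Res→TankB}.

7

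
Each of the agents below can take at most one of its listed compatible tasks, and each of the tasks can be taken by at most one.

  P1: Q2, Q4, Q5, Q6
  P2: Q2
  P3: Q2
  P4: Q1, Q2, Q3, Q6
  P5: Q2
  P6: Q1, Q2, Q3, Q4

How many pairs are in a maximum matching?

Unit-capacity flow: source→left, listed edges, right→sink; max matching = max flow.
Augmenting path P1→Q2 (+1); matched 1.
Augmenting path P4→Q1 (+1); matched 2.
Augmenting path P6→Q3 (+1); matched 3.
Augmenting path P2→Q2→P1→Q4 (+1); matched 4.
No augmenting path remains; maximum matching = 4.
König certificate: {P1, P4, P6, Q2} is a vertex cover of size 4 (every listed pair touches it), so no matching can be larger.

4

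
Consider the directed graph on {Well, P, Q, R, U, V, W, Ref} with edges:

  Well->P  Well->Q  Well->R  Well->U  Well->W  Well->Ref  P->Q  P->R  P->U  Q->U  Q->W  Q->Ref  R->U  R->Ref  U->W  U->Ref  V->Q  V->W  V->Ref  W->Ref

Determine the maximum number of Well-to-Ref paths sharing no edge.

Assign every edge capacity 1; by Menger, the answer equals the max flow.
Path Well→Ref (+1); total 1.
Path Well→Q→Ref (+1); total 2.
Path Well→R→Ref (+1); total 3.
Path Well→U→Ref (+1); total 4.
Path Well→W→Ref (+1); total 5.
No residual Well→Ref path; max flow = 5.
Certifying cut of size 5: {Q→Ref, R→Ref, U→Ref, W→Ref, Well→Ref}.

5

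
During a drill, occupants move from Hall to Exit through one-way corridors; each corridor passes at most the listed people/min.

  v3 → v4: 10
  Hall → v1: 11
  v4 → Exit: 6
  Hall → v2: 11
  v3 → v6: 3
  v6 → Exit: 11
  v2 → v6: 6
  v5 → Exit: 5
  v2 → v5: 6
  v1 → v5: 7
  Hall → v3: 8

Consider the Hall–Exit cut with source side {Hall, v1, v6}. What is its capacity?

37

Edges leaving {Hall, v1, v6}: Hall→v2 (11), Hall→v3 (8), v1→v5 (7), v6→Exit (11).
Cut capacity = 11 + 8 + 7 + 11 = 37.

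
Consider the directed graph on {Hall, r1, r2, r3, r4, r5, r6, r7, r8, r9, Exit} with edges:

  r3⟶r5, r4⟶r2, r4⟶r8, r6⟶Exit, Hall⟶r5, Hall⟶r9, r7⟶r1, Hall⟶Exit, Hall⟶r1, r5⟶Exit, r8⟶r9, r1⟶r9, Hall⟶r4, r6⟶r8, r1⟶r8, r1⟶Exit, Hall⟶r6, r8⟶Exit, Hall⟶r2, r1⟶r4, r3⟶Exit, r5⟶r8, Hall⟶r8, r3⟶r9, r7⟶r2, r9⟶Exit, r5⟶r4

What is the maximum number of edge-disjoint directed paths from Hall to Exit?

Assign every edge capacity 1; by Menger, the answer equals the max flow.
Path Hall→Exit (+1); total 1.
Path Hall→r1→Exit (+1); total 2.
Path Hall→r5→Exit (+1); total 3.
Path Hall→r6→Exit (+1); total 4.
Path Hall→r8→Exit (+1); total 5.
Path Hall→r9→Exit (+1); total 6.
No residual Hall→Exit path; max flow = 6.
Certifying cut of size 6: {Hall→Exit, Hall→r1, Hall→r5, Hall→r6, r8→Exit, r9→Exit}.

6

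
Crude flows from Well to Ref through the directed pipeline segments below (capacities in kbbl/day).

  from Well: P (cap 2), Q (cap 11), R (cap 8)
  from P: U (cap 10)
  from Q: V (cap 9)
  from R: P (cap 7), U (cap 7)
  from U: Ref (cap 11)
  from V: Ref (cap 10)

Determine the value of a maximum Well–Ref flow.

Augment Well→P→U→Ref: bottleneck 2, flow now 2.
Augment Well→Q→V→Ref: bottleneck 9, flow now 11.
Augment Well→R→U→Ref: bottleneck 7, flow now 18.
Augment Well→R→P→U→Ref: bottleneck 1, flow now 19.
No augmenting path remains; maximum flow = 19.
In the residual graph, reachable from Well: {Well, Q}.
Min-cut edges: Well→P (2), Well→R (8), Q→V (9); capacity 2 + 8 + 9 = 19.
This cut is saturated, so no flow can exceed 19.

19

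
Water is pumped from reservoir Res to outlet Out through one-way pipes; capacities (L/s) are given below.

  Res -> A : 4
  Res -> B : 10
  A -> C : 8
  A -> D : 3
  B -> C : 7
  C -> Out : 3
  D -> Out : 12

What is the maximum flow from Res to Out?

6

Augment Res→A→C→Out: bottleneck 3, flow now 3.
Augment Res→A→D→Out: bottleneck 1, flow now 4.
Augment Res→B→C→A→D→Out: bottleneck 2, flow now 6. (uses reverse residual edge)
No augmenting path remains; maximum flow = 6.
In the residual graph, reachable from Res: {Res, A, B, C}.
Min-cut edges: A→D (3), C→Out (3); capacity 3 + 3 = 6.
This cut is saturated, so no flow can exceed 6.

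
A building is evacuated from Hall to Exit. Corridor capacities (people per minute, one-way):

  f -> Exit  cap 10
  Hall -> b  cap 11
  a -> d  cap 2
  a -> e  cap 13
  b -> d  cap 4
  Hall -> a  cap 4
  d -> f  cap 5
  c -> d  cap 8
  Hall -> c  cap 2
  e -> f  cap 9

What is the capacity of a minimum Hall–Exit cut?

Augment Hall→a→d→f→Exit: bottleneck 2, flow now 2.
Augment Hall→a→e→f→Exit: bottleneck 2, flow now 4.
Augment Hall→b→d→f→Exit: bottleneck 3, flow now 7.
Augment Hall→b→d→a→e→f→Exit: bottleneck 1, flow now 8. (uses reverse residual edge)
Augment Hall→c→d→a→e→f→Exit: bottleneck 1, flow now 9. (uses reverse residual edge)
No augmenting path remains; maximum flow = 9.
By max-flow min-cut, the minimum cut capacity equals the max flow.
In the residual graph, reachable from Hall: {Hall, b, c, d}.
Min-cut edges: Hall→a (4), d→f (5); capacity 4 + 5 = 9.

9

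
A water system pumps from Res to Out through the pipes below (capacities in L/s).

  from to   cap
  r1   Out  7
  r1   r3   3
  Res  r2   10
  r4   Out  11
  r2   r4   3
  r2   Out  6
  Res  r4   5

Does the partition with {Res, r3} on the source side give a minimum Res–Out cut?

Given cut capacity: 10 + 5 = 15.
Augment Res→r2→Out: bottleneck 6, flow now 6.
Augment Res→r4→Out: bottleneck 5, flow now 11.
Augment Res→r2→r4→Out: bottleneck 3, flow now 14.
No augmenting path remains; maximum flow = 14.
In the residual graph, reachable from Res: {Res, r2}.
Min-cut edges: Res→r4 (5), r2→r4 (3), r2→Out (6); capacity 5 + 3 + 6 = 14.
Cut capacity 15 exceeds the max flow 14, so it is not minimum.

No — its capacity is 15, but the minimum cut has capacity 14.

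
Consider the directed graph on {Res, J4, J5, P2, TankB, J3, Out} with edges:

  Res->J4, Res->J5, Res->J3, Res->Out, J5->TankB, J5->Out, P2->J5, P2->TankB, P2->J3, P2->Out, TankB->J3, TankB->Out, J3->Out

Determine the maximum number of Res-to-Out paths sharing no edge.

Assign every edge capacity 1; by Menger, the answer equals the max flow.
Path Res→Out (+1); total 1.
Path Res→J5→Out (+1); total 2.
Path Res→J3→Out (+1); total 3.
No residual Res→Out path; max flow = 3.
Certifying cut of size 3: {Res→J3, Res→J5, Res→Out}.

3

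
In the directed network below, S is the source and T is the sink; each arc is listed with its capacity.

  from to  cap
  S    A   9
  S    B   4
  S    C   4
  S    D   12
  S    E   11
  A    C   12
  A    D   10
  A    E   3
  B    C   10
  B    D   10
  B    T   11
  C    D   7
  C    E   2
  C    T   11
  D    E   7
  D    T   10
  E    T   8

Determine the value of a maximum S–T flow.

Augment S→B→T: bottleneck 4, flow now 4.
Augment S→C→T: bottleneck 4, flow now 8.
Augment S→D→T: bottleneck 10, flow now 18.
Augment S→E→T: bottleneck 8, flow now 26.
Augment S→A→C→T: bottleneck 7, flow now 33.
No augmenting path remains; maximum flow = 33.
In the residual graph, reachable from S: {S, A, C, D, E}.
Min-cut edges: S→B (4), C→T (11), D→T (10), E→T (8); capacity 4 + 11 + 10 + 8 = 33.
This cut is saturated, so no flow can exceed 33.

33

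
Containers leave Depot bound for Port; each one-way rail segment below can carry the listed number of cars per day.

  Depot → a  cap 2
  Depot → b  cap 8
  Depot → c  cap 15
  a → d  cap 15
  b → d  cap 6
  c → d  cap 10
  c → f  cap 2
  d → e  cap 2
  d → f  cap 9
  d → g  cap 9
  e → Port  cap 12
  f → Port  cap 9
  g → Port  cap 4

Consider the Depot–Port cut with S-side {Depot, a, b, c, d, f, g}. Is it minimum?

Yes — it is a minimum cut (capacity 15).

Given cut capacity: 2 + 9 + 4 = 15.
Augment Depot→c→f→Port: bottleneck 2, flow now 2.
Augment Depot→a→d→e→Port: bottleneck 2, flow now 4.
Augment Depot→b→d→f→Port: bottleneck 6, flow now 10.
Augment Depot→c→d→f→Port: bottleneck 1, flow now 11.
Augment Depot→c→d→g→Port: bottleneck 4, flow now 15.
No augmenting path remains; maximum flow = 15.
Cut capacity 15 equals the max flow, so it is a minimum cut.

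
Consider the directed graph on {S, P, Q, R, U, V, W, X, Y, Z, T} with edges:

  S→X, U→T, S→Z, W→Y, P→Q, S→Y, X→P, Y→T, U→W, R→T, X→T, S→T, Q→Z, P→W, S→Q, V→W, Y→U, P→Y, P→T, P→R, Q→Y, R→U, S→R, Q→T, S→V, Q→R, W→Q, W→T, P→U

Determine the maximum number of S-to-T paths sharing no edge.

Assign every edge capacity 1; by Menger, the answer equals the max flow.
Path S→T (+1); total 1.
Path S→Q→T (+1); total 2.
Path S→R→T (+1); total 3.
Path S→X→T (+1); total 4.
Path S→Y→T (+1); total 5.
Path S→V→W→T (+1); total 6.
No residual S→T path; max flow = 6.
Certifying cut of size 6: {S→Q, S→R, S→T, S→V, S→X, S→Y}.

6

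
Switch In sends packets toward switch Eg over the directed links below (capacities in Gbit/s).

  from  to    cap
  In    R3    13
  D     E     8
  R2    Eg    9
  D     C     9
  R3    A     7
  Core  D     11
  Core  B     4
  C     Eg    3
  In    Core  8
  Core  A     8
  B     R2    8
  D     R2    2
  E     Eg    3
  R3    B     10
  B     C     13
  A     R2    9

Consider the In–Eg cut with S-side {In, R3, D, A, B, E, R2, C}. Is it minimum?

No — its capacity is 23, but the minimum cut has capacity 15.

Given cut capacity: 8 + 3 + 9 + 3 = 23.
Augment In→Core→D→E→Eg: bottleneck 3, flow now 3.
Augment In→Core→D→R2→Eg: bottleneck 2, flow now 5.
Augment In→Core→D→C→Eg: bottleneck 3, flow now 8.
Augment In→R3→A→R2→Eg: bottleneck 7, flow now 15.
No augmenting path remains; maximum flow = 15.
In the residual graph, reachable from In: {In, Core, R3, D, A, B, E, R2, C}.
Min-cut edges: E→Eg (3), R2→Eg (9), C→Eg (3); capacity 3 + 9 + 3 = 15.
Cut capacity 23 exceeds the max flow 15, so it is not minimum.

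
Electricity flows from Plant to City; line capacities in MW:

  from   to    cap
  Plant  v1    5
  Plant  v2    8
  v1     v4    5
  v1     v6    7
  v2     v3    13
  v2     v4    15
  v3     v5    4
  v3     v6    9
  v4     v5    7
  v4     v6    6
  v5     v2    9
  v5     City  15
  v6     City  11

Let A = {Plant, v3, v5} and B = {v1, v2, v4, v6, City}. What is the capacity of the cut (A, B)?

Edges leaving {Plant, v3, v5}: Plant→v1 (5), Plant→v2 (8), v3→v6 (9), v5→v2 (9), v5→City (15).
Cut capacity = 5 + 8 + 9 + 9 + 15 = 46.

46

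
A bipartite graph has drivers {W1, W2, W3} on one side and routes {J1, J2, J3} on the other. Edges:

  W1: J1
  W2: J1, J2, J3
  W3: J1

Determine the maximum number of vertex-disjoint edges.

Unit-capacity flow: source→left, listed edges, right→sink; max matching = max flow.
Augmenting path W1→J1 (+1); matched 1.
Augmenting path W2→J2 (+1); matched 2.
No augmenting path remains; maximum matching = 2.
König certificate: {W2, J1} is a vertex cover of size 2 (every listed pair touches it), so no matching can be larger.

2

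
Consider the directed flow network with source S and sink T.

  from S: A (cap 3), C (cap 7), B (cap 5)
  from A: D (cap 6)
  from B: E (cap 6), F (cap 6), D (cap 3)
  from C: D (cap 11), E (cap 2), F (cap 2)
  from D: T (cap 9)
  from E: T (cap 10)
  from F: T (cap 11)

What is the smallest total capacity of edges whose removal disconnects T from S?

15

Augment S→A→D→T: bottleneck 3, flow now 3.
Augment S→B→D→T: bottleneck 3, flow now 6.
Augment S→B→E→T: bottleneck 2, flow now 8.
Augment S→C→D→T: bottleneck 3, flow now 11.
Augment S→C→E→T: bottleneck 2, flow now 13.
Augment S→C→F→T: bottleneck 2, flow now 15.
No augmenting path remains; maximum flow = 15.
By max-flow min-cut, the minimum cut capacity equals the max flow.
In the residual graph, reachable from S: {S}.
Min-cut edges: S→A (3), S→B (5), S→C (7); capacity 3 + 5 + 7 = 15.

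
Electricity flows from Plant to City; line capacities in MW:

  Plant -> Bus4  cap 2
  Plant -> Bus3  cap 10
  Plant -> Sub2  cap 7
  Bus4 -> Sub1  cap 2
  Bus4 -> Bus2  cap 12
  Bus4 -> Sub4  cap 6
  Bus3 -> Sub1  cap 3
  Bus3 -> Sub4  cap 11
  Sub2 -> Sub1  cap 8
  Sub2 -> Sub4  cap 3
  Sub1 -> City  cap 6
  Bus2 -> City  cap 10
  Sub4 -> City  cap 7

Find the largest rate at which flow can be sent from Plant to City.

Augment Plant→Bus4→Sub1→City: bottleneck 2, flow now 2.
Augment Plant→Bus3→Sub1→City: bottleneck 3, flow now 5.
Augment Plant→Bus3→Sub4→City: bottleneck 7, flow now 12.
Augment Plant→Sub2→Sub1→City: bottleneck 1, flow now 13.
Augment Plant→Sub2→Sub1→Bus4→Bus2→City: bottleneck 2, flow now 15. (uses reverse residual edge)
No augmenting path remains; maximum flow = 15.
In the residual graph, reachable from Plant: {Plant, Bus3, Sub2, Sub1, Sub4}.
Min-cut edges: Plant→Bus4 (2), Sub1→City (6), Sub4→City (7); capacity 2 + 6 + 7 = 15.
This cut is saturated, so no flow can exceed 15.

15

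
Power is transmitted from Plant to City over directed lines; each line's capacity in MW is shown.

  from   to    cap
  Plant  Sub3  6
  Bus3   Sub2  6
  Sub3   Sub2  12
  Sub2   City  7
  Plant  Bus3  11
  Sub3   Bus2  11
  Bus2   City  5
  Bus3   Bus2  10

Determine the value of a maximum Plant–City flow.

Augment Plant→Bus3→Bus2→City: bottleneck 5, flow now 5.
Augment Plant→Bus3→Sub2→City: bottleneck 6, flow now 11.
Augment Plant→Sub3→Sub2→City: bottleneck 1, flow now 12.
No augmenting path remains; maximum flow = 12.
In the residual graph, reachable from Plant: {Plant, Bus3, Sub3, Bus2, Sub2}.
Min-cut edges: Bus2→City (5), Sub2→City (7); capacity 5 + 7 = 12.
This cut is saturated, so no flow can exceed 12.

12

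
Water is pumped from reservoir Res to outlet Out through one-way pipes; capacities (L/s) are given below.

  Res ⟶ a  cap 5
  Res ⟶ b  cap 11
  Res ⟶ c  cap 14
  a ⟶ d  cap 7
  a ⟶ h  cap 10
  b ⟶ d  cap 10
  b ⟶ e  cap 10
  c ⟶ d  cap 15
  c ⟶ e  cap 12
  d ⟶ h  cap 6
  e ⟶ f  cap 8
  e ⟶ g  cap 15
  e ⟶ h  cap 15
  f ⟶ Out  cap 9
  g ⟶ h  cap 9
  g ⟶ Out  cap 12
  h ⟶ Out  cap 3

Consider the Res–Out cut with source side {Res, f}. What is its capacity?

39

Edges leaving {Res, f}: Res→a (5), Res→b (11), Res→c (14), f→Out (9).
Cut capacity = 5 + 11 + 14 + 9 = 39.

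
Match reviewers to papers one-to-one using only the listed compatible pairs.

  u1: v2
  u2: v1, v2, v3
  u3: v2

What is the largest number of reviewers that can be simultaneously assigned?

2

Unit-capacity flow: source→left, listed edges, right→sink; max matching = max flow.
Augmenting path u1→v2 (+1); matched 1.
Augmenting path u2→v1 (+1); matched 2.
No augmenting path remains; maximum matching = 2.
König certificate: {u2, v2} is a vertex cover of size 2 (every listed pair touches it), so no matching can be larger.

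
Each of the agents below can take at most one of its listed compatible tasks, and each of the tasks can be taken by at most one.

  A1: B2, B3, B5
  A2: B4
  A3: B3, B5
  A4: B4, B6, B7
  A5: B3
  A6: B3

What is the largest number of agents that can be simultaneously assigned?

5

Unit-capacity flow: source→left, listed edges, right→sink; max matching = max flow.
Augmenting path A1→B2 (+1); matched 1.
Augmenting path A2→B4 (+1); matched 2.
Augmenting path A3→B3 (+1); matched 3.
Augmenting path A4→B6 (+1); matched 4.
Augmenting path A5→B3→A3→B5 (+1); matched 5.
No augmenting path remains; maximum matching = 5.
König certificate: {A1, A2, A3, A4, B3} is a vertex cover of size 5 (every listed pair touches it), so no matching can be larger.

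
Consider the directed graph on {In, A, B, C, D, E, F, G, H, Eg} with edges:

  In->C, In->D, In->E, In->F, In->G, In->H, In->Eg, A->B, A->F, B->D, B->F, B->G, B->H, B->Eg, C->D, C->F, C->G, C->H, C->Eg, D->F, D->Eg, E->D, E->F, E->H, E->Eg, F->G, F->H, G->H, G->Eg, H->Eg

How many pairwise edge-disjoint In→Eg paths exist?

Assign every edge capacity 1; by Menger, the answer equals the max flow.
Path In→Eg (+1); total 1.
Path In→C→Eg (+1); total 2.
Path In→D→Eg (+1); total 3.
Path In→E→Eg (+1); total 4.
Path In→G→Eg (+1); total 5.
Path In→H→Eg (+1); total 6.
No residual In→Eg path; max flow = 6.
Certifying cut of size 6: {G→Eg, H→Eg, In→C, In→D, In→E, In→Eg}.

6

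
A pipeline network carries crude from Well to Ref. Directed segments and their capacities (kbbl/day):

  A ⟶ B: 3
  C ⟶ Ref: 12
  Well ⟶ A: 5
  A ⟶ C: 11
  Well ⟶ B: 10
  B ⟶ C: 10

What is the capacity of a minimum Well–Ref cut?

Augment Well→A→C→Ref: bottleneck 5, flow now 5.
Augment Well→B→C→Ref: bottleneck 7, flow now 12.
No augmenting path remains; maximum flow = 12.
By max-flow min-cut, the minimum cut capacity equals the max flow.
In the residual graph, reachable from Well: {Well, A, B, C}.
Min-cut edges: C→Ref (12); capacity 12 = 12.

12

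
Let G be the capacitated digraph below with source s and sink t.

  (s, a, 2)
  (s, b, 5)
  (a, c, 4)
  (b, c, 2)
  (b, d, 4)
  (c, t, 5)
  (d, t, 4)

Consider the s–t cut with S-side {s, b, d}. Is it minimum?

Given cut capacity: 2 + 2 + 4 = 8.
Augment s→a→c→t: bottleneck 2, flow now 2.
Augment s→b→c→t: bottleneck 2, flow now 4.
Augment s→b→d→t: bottleneck 3, flow now 7.
No augmenting path remains; maximum flow = 7.
In the residual graph, reachable from s: {s}.
Min-cut edges: s→a (2), s→b (5); capacity 2 + 5 = 7.
Cut capacity 8 exceeds the max flow 7, so it is not minimum.

No — its capacity is 8, but the minimum cut has capacity 7.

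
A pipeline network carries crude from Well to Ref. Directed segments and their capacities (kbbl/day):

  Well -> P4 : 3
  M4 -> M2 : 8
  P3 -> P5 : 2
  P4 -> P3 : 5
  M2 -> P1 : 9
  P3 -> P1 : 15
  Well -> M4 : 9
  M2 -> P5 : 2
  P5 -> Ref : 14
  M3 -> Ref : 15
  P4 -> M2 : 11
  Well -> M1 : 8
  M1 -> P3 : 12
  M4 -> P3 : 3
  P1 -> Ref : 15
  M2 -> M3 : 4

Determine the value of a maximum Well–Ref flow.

20

Augment Well→P4→P3→P1→Ref: bottleneck 3, flow now 3.
Augment Well→M1→P3→P1→Ref: bottleneck 8, flow now 11.
Augment Well→M4→P3→P1→Ref: bottleneck 3, flow now 14.
Augment Well→M4→M2→P1→Ref: bottleneck 1, flow now 15.
Augment Well→M4→M2→P5→Ref: bottleneck 2, flow now 17.
Augment Well→M4→M2→M3→Ref: bottleneck 3, flow now 20.
No augmenting path remains; maximum flow = 20.
In the residual graph, reachable from Well: {Well}.
Min-cut edges: Well→P4 (3), Well→M1 (8), Well→M4 (9); capacity 3 + 8 + 9 = 20.
This cut is saturated, so no flow can exceed 20.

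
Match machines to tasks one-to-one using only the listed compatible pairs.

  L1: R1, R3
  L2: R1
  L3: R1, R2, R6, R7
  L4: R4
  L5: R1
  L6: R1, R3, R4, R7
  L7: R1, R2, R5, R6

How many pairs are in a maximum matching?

6

Unit-capacity flow: source→left, listed edges, right→sink; max matching = max flow.
Augmenting path L1→R1 (+1); matched 1.
Augmenting path L3→R2 (+1); matched 2.
Augmenting path L4→R4 (+1); matched 3.
Augmenting path L6→R3 (+1); matched 4.
Augmenting path L7→R5 (+1); matched 5.
Augmenting path L2→R1→L1→R3→L6→R7 (+1); matched 6.
No augmenting path remains; maximum matching = 6.
König certificate: {L1, L3, L4, L6, L7, R1} is a vertex cover of size 6 (every listed pair touches it), so no matching can be larger.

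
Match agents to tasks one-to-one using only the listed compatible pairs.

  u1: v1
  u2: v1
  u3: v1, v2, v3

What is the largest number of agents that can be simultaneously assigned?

Unit-capacity flow: source→left, listed edges, right→sink; max matching = max flow.
Augmenting path u1→v1 (+1); matched 1.
Augmenting path u3→v2 (+1); matched 2.
No augmenting path remains; maximum matching = 2.
König certificate: {u3, v1} is a vertex cover of size 2 (every listed pair touches it), so no matching can be larger.

2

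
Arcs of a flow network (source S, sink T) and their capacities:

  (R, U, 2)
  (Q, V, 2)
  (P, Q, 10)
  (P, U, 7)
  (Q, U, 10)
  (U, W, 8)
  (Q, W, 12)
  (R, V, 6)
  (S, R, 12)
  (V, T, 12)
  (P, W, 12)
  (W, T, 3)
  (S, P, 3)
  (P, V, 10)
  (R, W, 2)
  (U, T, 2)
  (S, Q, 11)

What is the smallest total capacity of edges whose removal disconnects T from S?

Augment S→P→U→T: bottleneck 2, flow now 2.
Augment S→P→V→T: bottleneck 1, flow now 3.
Augment S→Q→V→T: bottleneck 2, flow now 5.
Augment S→Q→W→T: bottleneck 3, flow now 8.
Augment S→R→V→T: bottleneck 6, flow now 14.
Augment S→Q→U→P→V→T: bottleneck 2, flow now 16. (uses reverse residual edge)
No augmenting path remains; maximum flow = 16.
By max-flow min-cut, the minimum cut capacity equals the max flow.
In the residual graph, reachable from S: {S, Q, R, U, W}.
Min-cut edges: S→P (3), Q→V (2), R→V (6), U→T (2), W→T (3); capacity 3 + 2 + 6 + 2 + 3 = 16.

16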